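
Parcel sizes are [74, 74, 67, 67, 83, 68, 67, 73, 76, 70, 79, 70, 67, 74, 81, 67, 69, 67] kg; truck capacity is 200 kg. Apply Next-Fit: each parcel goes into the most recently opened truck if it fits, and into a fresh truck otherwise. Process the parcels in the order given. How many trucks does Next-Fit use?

74 kg → truck 1 (remaining 126 kg)
74 kg → truck 1 (remaining 52 kg)
67 kg → truck 2 (remaining 133 kg)
67 kg → truck 2 (remaining 66 kg)
83 kg → truck 3 (remaining 117 kg)
68 kg → truck 3 (remaining 49 kg)
67 kg → truck 4 (remaining 133 kg)
73 kg → truck 4 (remaining 60 kg)
76 kg → truck 5 (remaining 124 kg)
70 kg → truck 5 (remaining 54 kg)
79 kg → truck 6 (remaining 121 kg)
70 kg → truck 6 (remaining 51 kg)
67 kg → truck 7 (remaining 133 kg)
74 kg → truck 7 (remaining 59 kg)
81 kg → truck 8 (remaining 119 kg)
67 kg → truck 8 (remaining 52 kg)
69 kg → truck 9 (remaining 131 kg)
67 kg → truck 9 (remaining 64 kg)

9 trucks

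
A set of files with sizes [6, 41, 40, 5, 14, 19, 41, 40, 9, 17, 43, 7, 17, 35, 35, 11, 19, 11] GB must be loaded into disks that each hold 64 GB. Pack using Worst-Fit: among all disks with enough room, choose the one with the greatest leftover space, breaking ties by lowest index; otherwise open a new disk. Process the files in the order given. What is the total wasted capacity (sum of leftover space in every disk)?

102

6 GB → disk 1 (remaining 58 GB)
41 GB → disk 1 (remaining 17 GB)
40 GB → disk 2 (remaining 24 GB)
5 GB → disk 2 (remaining 19 GB)
14 GB → disk 2 (remaining 5 GB)
19 GB → disk 3 (remaining 45 GB)
41 GB → disk 3 (remaining 4 GB)
40 GB → disk 4 (remaining 24 GB)
9 GB → disk 4 (remaining 15 GB)
17 GB → disk 1 (remaining 0 GB)
43 GB → disk 5 (remaining 21 GB)
7 GB → disk 5 (remaining 14 GB)
17 GB → disk 6 (remaining 47 GB)
35 GB → disk 6 (remaining 12 GB)
35 GB → disk 7 (remaining 29 GB)
11 GB → disk 7 (remaining 18 GB)
19 GB → disk 8 (remaining 45 GB)
11 GB → disk 8 (remaining 34 GB)
8 disks × 64 GB = 512 GB; used 410 GB; unused 102 GB.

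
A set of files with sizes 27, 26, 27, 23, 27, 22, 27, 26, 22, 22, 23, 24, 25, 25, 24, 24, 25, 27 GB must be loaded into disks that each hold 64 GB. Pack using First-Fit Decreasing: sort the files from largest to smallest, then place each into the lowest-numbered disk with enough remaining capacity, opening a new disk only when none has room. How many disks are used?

Sorted descending: 27, 27, 27, 27, 27, 26, 26, 25, 25, 25, 24, 24, 24, 23, 23, 22, 22, 22.
disk 1: place 27 GB, 37 GB left
disk 1: place 27 GB, 10 GB left
disk 2: place 27 GB, 37 GB left
disk 2: place 27 GB, 10 GB left
disk 3: place 27 GB, 37 GB left
disk 3: place 26 GB, 11 GB left
disk 4: place 26 GB, 38 GB left
disk 4: place 25 GB, 13 GB left
disk 5: place 25 GB, 39 GB left
disk 5: place 25 GB, 14 GB left
disk 6: place 24 GB, 40 GB left
disk 6: place 24 GB, 16 GB left
disk 7: place 24 GB, 40 GB left
disk 7: place 23 GB, 17 GB left
disk 8: place 23 GB, 41 GB left
disk 8: place 22 GB, 19 GB left
disk 9: place 22 GB, 42 GB left
disk 9: place 22 GB, 20 GB left
Final disks: [27,27] [27,27] [27,26] [26,25] [25,25] [24,24] [24,23] [23,22] [22,22].

9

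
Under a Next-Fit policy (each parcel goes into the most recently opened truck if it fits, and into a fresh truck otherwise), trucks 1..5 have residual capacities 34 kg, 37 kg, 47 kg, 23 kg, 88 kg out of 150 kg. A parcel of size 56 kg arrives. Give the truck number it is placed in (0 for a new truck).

Next-Fit only looks at truck 5, which has 88 kg free.
56 kg fits there.

5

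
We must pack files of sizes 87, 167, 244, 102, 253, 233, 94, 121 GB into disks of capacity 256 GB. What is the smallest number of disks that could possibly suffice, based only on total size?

6 disks

Total size = 87 + 167 + 244 + 102 + 253 + 233 + 94 + 121 = 1301 GB.
⌈1301 / 256⌉ = 6.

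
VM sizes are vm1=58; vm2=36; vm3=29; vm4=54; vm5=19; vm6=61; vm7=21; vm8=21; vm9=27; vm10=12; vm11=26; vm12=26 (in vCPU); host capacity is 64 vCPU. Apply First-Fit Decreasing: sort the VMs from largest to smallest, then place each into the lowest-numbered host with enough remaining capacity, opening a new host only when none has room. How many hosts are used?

Sorted descending: 61, 58, 54, 36, 29, 27, 26, 26, 21, 21, 19, 12.
61 vCPU → host 1 (remaining 3 vCPU)
58 vCPU → host 2 (remaining 6 vCPU)
54 vCPU → host 3 (remaining 10 vCPU)
36 vCPU → host 4 (remaining 28 vCPU)
29 vCPU → host 5 (remaining 35 vCPU)
27 vCPU → host 4 (remaining 1 vCPU)
26 vCPU → host 5 (remaining 9 vCPU)
26 vCPU → host 6 (remaining 38 vCPU)
21 vCPU → host 6 (remaining 17 vCPU)
21 vCPU → host 7 (remaining 43 vCPU)
19 vCPU → host 7 (remaining 24 vCPU)
12 vCPU → host 6 (remaining 5 vCPU)

7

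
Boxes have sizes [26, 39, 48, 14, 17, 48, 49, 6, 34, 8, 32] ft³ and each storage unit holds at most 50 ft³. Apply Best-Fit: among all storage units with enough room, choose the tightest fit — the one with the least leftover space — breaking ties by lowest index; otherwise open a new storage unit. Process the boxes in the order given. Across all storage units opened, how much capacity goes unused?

29

Put 26 ft³ in storage unit 1; 24 ft³ remain.
Put 39 ft³ in storage unit 2; 11 ft³ remain.
Put 48 ft³ in storage unit 3; 2 ft³ remain.
Put 14 ft³ in storage unit 1; 10 ft³ remain.
Put 17 ft³ in storage unit 4; 33 ft³ remain.
Put 48 ft³ in storage unit 5; 2 ft³ remain.
Put 49 ft³ in storage unit 6; 1 ft³ remain.
Put 6 ft³ in storage unit 1; 4 ft³ remain.
Put 34 ft³ in storage unit 7; 16 ft³ remain.
Put 8 ft³ in storage unit 2; 3 ft³ remain.
Put 32 ft³ in storage unit 4; 1 ft³ remain.
7 storage units × 50 ft³ = 350 ft³; used 321 ft³; unused 29 ft³.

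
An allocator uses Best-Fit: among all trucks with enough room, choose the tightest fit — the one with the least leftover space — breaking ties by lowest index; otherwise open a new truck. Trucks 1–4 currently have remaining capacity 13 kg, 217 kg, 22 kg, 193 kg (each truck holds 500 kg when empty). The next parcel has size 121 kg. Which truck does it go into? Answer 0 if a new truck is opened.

4

Trucks with room: truck 2 (217 kg), truck 4 (193 kg).
Tightest fit is truck 4 with 193 kg free.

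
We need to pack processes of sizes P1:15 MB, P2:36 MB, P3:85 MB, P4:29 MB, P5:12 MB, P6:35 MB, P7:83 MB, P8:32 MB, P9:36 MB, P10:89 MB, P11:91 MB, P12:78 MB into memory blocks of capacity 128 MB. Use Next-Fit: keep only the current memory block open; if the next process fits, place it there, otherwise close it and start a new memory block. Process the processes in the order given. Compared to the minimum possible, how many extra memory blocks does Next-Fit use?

Next-Fit: [15,36] [85,29,12] [35,83] [32,36] [89] [91] [78] → 7 memory blocks.
Total size 621 MB; any packing needs at least ⌈621/128⌉ = 5 memory blocks.
An optimal packing achieves that bound: [91,36] [89,36] [85,35] [83,32,12] [78,29,15] → 5 memory blocks.
Excess: 7 − 5 = 2.

2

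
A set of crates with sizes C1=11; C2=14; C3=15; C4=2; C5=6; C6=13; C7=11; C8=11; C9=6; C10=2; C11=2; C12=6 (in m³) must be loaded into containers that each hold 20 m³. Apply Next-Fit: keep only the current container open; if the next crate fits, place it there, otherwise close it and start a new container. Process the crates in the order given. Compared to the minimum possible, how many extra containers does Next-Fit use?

Next-Fit: [11] [14] [15,2] [6,13] [11] [11,6,2] [2,6] → 7 containers.
6 crates exceed 10 m³ (half the capacity), and no two of those can share a container, so at least 6 containers are needed.
An optimal packing achieves that bound: [15,2,2] [14,6] [13,6] [11,6,2] [11] [11] → 6 containers.
Excess: 7 − 6 = 1.

1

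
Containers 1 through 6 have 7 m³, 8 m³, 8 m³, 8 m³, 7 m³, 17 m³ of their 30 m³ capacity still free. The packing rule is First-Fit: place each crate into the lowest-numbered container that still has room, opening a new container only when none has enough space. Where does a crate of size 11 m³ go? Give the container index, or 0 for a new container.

Containers with room: container 6 (17 m³).
The first with room is container 6.

6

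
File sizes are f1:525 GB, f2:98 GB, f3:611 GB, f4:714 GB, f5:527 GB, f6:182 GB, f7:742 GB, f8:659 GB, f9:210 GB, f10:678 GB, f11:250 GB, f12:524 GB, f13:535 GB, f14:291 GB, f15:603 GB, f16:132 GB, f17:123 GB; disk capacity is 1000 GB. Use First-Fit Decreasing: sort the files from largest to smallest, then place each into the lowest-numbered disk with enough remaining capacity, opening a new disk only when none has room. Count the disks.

10 disks

Sorted descending: 742, 714, 678, 659, 611, 603, 535, 527, 525, 524, 291, 250, 210, 182, 132, 123, 98.
742 GB → disk 1 (remaining 258 GB)
714 GB → disk 2 (remaining 286 GB)
678 GB → disk 3 (remaining 322 GB)
659 GB → disk 4 (remaining 341 GB)
611 GB → disk 5 (remaining 389 GB)
603 GB → disk 6 (remaining 397 GB)
535 GB → disk 7 (remaining 465 GB)
527 GB → disk 8 (remaining 473 GB)
525 GB → disk 9 (remaining 475 GB)
524 GB → disk 10 (remaining 476 GB)
291 GB → disk 3 (remaining 31 GB)
250 GB → disk 1 (remaining 8 GB)
210 GB → disk 2 (remaining 76 GB)
182 GB → disk 4 (remaining 159 GB)
132 GB → disk 4 (remaining 27 GB)
123 GB → disk 5 (remaining 266 GB)
98 GB → disk 5 (remaining 168 GB)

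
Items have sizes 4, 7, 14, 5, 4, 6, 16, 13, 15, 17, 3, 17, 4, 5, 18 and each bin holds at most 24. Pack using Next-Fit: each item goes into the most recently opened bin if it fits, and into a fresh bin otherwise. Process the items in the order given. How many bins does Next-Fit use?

8 bins

4 → bin 1 (remaining 20)
7 → bin 1 (remaining 13)
14 → bin 2 (remaining 10)
5 → bin 2 (remaining 5)
4 → bin 2 (remaining 1)
6 → bin 3 (remaining 18)
16 → bin 3 (remaining 2)
13 → bin 4 (remaining 11)
15 → bin 5 (remaining 9)
17 → bin 6 (remaining 7)
3 → bin 6 (remaining 4)
17 → bin 7 (remaining 7)
4 → bin 7 (remaining 3)
5 → bin 8 (remaining 19)
18 → bin 8 (remaining 1)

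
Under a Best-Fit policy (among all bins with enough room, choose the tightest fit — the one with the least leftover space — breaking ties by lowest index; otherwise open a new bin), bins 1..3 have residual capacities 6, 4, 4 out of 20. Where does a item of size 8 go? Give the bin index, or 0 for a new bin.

0

No bin has ≥ 8 free, so a new bin is opened.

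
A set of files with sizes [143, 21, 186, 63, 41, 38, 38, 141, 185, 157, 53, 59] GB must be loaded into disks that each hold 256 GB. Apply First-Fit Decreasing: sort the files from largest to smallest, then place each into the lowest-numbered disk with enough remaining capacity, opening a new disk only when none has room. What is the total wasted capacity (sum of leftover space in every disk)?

Sorted descending: 186, 185, 157, 143, 141, 63, 59, 53, 41, 38, 38, 21.
Put 186 GB in disk 1; 70 GB remain.
Put 185 GB in disk 2; 71 GB remain.
Put 157 GB in disk 3; 99 GB remain.
Put 143 GB in disk 4; 113 GB remain.
Put 141 GB in disk 5; 115 GB remain.
Put 63 GB in disk 1; 7 GB remain.
Put 59 GB in disk 2; 12 GB remain.
Put 53 GB in disk 3; 46 GB remain.
Put 41 GB in disk 3; 5 GB remain.
Put 38 GB in disk 4; 75 GB remain.
Put 38 GB in disk 4; 37 GB remain.
Put 21 GB in disk 4; 16 GB remain.
5 disks × 256 GB = 1280 GB; used 1125 GB; unused 155 GB.

155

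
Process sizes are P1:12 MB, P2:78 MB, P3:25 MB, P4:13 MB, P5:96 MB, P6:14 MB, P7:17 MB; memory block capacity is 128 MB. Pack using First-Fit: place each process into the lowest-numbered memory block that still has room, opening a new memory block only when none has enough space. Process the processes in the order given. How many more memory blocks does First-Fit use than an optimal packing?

First-Fit: [12,78,25,13] [96,14,17] → 2 memory blocks.
Total size 255 MB; any packing needs at least ⌈255/128⌉ = 2 memory blocks.
So 2 is already optimal.

0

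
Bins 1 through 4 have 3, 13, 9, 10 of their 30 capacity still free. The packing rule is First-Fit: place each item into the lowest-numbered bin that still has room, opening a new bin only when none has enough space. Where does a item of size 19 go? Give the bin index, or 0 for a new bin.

No bin has ≥ 19 free, so a new bin is opened.

0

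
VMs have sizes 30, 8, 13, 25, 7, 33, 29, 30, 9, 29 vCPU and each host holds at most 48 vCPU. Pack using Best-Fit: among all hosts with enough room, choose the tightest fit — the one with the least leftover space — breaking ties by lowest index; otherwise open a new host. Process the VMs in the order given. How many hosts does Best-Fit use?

6 hosts

Put 30 vCPU in host 1; 18 vCPU remain.
Put 8 vCPU in host 1; 10 vCPU remain.
Put 13 vCPU in host 2; 35 vCPU remain.
Put 25 vCPU in host 2; 10 vCPU remain.
Put 7 vCPU in host 1; 3 vCPU remain.
Put 33 vCPU in host 3; 15 vCPU remain.
Put 29 vCPU in host 4; 19 vCPU remain.
Put 30 vCPU in host 5; 18 vCPU remain.
Put 9 vCPU in host 2; 1 vCPU remain.
Put 29 vCPU in host 6; 19 vCPU remain.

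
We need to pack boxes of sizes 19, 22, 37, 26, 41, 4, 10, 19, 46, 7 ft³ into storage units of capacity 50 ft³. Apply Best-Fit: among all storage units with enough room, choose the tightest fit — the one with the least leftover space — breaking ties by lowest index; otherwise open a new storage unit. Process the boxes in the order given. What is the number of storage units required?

storage unit 1: place 19 ft³, 31 ft³ left
storage unit 1: place 22 ft³, 9 ft³ left
storage unit 2: place 37 ft³, 13 ft³ left
storage unit 3: place 26 ft³, 24 ft³ left
storage unit 4: place 41 ft³, 9 ft³ left
storage unit 1: place 4 ft³, 5 ft³ left
storage unit 2: place 10 ft³, 3 ft³ left
storage unit 3: place 19 ft³, 5 ft³ left
storage unit 5: place 46 ft³, 4 ft³ left
storage unit 4: place 7 ft³, 2 ft³ left

5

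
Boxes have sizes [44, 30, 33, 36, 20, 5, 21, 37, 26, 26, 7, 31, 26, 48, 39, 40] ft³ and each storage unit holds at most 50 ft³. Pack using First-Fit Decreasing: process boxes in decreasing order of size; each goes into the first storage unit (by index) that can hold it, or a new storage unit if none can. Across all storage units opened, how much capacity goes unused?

131

Sorted descending: 48, 44, 40, 39, 37, 36, 33, 31, 30, 26, 26, 26, 21, 20, 7, 5.
storage unit 1: place 48 ft³, 2 ft³ left
storage unit 2: place 44 ft³, 6 ft³ left
storage unit 3: place 40 ft³, 10 ft³ left
storage unit 4: place 39 ft³, 11 ft³ left
storage unit 5: place 37 ft³, 13 ft³ left
storage unit 6: place 36 ft³, 14 ft³ left
storage unit 7: place 33 ft³, 17 ft³ left
storage unit 8: place 31 ft³, 19 ft³ left
storage unit 9: place 30 ft³, 20 ft³ left
storage unit 10: place 26 ft³, 24 ft³ left
storage unit 11: place 26 ft³, 24 ft³ left
storage unit 12: place 26 ft³, 24 ft³ left
storage unit 10: place 21 ft³, 3 ft³ left
storage unit 9: place 20 ft³, 0 ft³ left
storage unit 3: place 7 ft³, 3 ft³ left
storage unit 2: place 5 ft³, 1 ft³ left
12 storage units × 50 ft³ = 600 ft³; used 469 ft³; unused 131 ft³.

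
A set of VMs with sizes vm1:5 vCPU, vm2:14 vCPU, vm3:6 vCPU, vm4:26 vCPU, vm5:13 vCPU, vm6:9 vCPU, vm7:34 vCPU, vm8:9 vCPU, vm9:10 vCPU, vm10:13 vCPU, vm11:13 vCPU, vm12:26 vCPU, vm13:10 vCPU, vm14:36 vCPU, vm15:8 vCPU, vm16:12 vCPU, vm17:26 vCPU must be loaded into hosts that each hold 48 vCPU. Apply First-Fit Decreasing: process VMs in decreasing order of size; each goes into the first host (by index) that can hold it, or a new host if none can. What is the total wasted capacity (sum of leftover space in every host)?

18

Sorted descending: 36, 34, 26, 26, 26, 14, 13, 13, 13, 12, 10, 10, 9, 9, 8, 6, 5.
Put 36 vCPU in host 1; 12 vCPU remain.
Put 34 vCPU in host 2; 14 vCPU remain.
Put 26 vCPU in host 3; 22 vCPU remain.
Put 26 vCPU in host 4; 22 vCPU remain.
Put 26 vCPU in host 5; 22 vCPU remain.
Put 14 vCPU in host 2; 0 vCPU remain.
Put 13 vCPU in host 3; 9 vCPU remain.
Put 13 vCPU in host 4; 9 vCPU remain.
Put 13 vCPU in host 5; 9 vCPU remain.
Put 12 vCPU in host 1; 0 vCPU remain.
Put 10 vCPU in host 6; 38 vCPU remain.
Put 10 vCPU in host 6; 28 vCPU remain.
Put 9 vCPU in host 3; 0 vCPU remain.
Put 9 vCPU in host 4; 0 vCPU remain.
Put 8 vCPU in host 5; 1 vCPU remain.
Put 6 vCPU in host 6; 22 vCPU remain.
Put 5 vCPU in host 6; 17 vCPU remain.
6 hosts × 48 vCPU = 288 vCPU; used 270 vCPU; unused 18 vCPU.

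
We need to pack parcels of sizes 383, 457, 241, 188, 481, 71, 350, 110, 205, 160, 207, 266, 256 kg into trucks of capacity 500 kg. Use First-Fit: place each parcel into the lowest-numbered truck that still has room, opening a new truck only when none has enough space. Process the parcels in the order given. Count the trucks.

383 kg → truck 1 (remaining 117 kg)
457 kg → truck 2 (remaining 43 kg)
241 kg → truck 3 (remaining 259 kg)
188 kg → truck 3 (remaining 71 kg)
481 kg → truck 4 (remaining 19 kg)
71 kg → truck 1 (remaining 46 kg)
350 kg → truck 5 (remaining 150 kg)
110 kg → truck 5 (remaining 40 kg)
205 kg → truck 6 (remaining 295 kg)
160 kg → truck 6 (remaining 135 kg)
207 kg → truck 7 (remaining 293 kg)
266 kg → truck 7 (remaining 27 kg)
256 kg → truck 8 (remaining 244 kg)

8 trucks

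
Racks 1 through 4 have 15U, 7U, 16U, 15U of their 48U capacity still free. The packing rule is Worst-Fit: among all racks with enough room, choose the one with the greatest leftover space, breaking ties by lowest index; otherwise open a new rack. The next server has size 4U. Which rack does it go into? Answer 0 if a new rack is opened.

3

Racks with room: rack 1 (15U), rack 2 (7U), rack 3 (16U), rack 4 (15U).
Most room is rack 3 with 16U free.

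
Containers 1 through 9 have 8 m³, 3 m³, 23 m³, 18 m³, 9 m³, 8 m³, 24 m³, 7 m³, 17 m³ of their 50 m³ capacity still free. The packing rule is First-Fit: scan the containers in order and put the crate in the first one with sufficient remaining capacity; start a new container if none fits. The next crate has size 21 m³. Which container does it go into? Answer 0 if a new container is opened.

3

Containers with room: container 3 (23 m³), container 7 (24 m³).
The first with room is container 3.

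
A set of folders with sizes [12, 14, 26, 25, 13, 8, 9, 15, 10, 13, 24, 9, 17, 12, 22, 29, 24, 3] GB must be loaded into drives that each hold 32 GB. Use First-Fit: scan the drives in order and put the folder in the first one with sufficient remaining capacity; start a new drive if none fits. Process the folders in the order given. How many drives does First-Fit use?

drive 1: place 12 GB, 20 GB left
drive 1: place 14 GB, 6 GB left
drive 2: place 26 GB, 6 GB left
drive 3: place 25 GB, 7 GB left
drive 4: place 13 GB, 19 GB left
drive 4: place 8 GB, 11 GB left
drive 4: place 9 GB, 2 GB left
drive 5: place 15 GB, 17 GB left
drive 5: place 10 GB, 7 GB left
drive 6: place 13 GB, 19 GB left
drive 7: place 24 GB, 8 GB left
drive 6: place 9 GB, 10 GB left
drive 8: place 17 GB, 15 GB left
drive 8: place 12 GB, 3 GB left
drive 9: place 22 GB, 10 GB left
drive 10: place 29 GB, 3 GB left
drive 11: place 24 GB, 8 GB left
drive 1: place 3 GB, 3 GB left
Final drives: [12,14,3] [26] [25] [13,8,9] [15,10] [13,9] [24] [17,12] [22] [29] [24].

11 drives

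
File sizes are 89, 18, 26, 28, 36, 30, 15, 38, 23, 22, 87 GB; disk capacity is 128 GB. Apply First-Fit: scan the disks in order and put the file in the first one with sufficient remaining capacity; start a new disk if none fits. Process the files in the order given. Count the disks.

disk 1: place 89 GB, 39 GB left
disk 1: place 18 GB, 21 GB left
disk 2: place 26 GB, 102 GB left
disk 2: place 28 GB, 74 GB left
disk 2: place 36 GB, 38 GB left
disk 2: place 30 GB, 8 GB left
disk 1: place 15 GB, 6 GB left
disk 3: place 38 GB, 90 GB left
disk 3: place 23 GB, 67 GB left
disk 3: place 22 GB, 45 GB left
disk 4: place 87 GB, 41 GB left

4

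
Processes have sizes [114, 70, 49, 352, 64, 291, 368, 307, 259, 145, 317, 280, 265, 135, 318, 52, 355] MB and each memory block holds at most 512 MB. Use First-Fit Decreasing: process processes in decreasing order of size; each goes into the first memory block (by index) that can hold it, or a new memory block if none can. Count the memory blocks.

10

Sorted descending: 368, 355, 352, 318, 317, 307, 291, 280, 265, 259, 145, 135, 114, 70, 64, 52, 49.
368 MB → memory block 1 (remaining 144 MB)
355 MB → memory block 2 (remaining 157 MB)
352 MB → memory block 3 (remaining 160 MB)
318 MB → memory block 4 (remaining 194 MB)
317 MB → memory block 5 (remaining 195 MB)
307 MB → memory block 6 (remaining 205 MB)
291 MB → memory block 7 (remaining 221 MB)
280 MB → memory block 8 (remaining 232 MB)
265 MB → memory block 9 (remaining 247 MB)
259 MB → memory block 10 (remaining 253 MB)
145 MB → memory block 2 (remaining 12 MB)
135 MB → memory block 1 (remaining 9 MB)
114 MB → memory block 3 (remaining 46 MB)
70 MB → memory block 4 (remaining 124 MB)
64 MB → memory block 4 (remaining 60 MB)
52 MB → memory block 4 (remaining 8 MB)
49 MB → memory block 5 (remaining 146 MB)
Final memory blocks: [368,135] [355,145] [352,114] [318,70,64,52] [317,49] [307] [291] [280] [265] [259].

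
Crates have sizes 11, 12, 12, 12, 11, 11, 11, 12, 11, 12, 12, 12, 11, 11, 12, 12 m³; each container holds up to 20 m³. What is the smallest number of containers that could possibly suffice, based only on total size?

Total size = 11 + 12 + 12 + 12 + 11 + 11 + 11 + 12 + 11 + 12 + 12 + 12 + 11 + 11 + 12 + 12 = 185 m³.
⌈185 / 20⌉ = 10.

10 containers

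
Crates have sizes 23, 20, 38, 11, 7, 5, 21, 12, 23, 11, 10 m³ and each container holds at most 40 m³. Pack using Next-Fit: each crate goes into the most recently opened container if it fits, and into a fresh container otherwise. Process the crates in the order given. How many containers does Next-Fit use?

7 containers

23 m³ → container 1 (remaining 17 m³)
20 m³ → container 2 (remaining 20 m³)
38 m³ → container 3 (remaining 2 m³)
11 m³ → container 4 (remaining 29 m³)
7 m³ → container 4 (remaining 22 m³)
5 m³ → container 4 (remaining 17 m³)
21 m³ → container 5 (remaining 19 m³)
12 m³ → container 5 (remaining 7 m³)
23 m³ → container 6 (remaining 17 m³)
11 m³ → container 6 (remaining 6 m³)
10 m³ → container 7 (remaining 30 m³)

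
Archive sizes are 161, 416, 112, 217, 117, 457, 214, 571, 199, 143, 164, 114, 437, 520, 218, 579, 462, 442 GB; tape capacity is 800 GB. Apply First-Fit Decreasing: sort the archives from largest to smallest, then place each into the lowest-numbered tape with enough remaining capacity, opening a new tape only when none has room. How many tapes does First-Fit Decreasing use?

Sorted descending: 579, 571, 520, 462, 457, 442, 437, 416, 218, 217, 214, 199, 164, 161, 143, 117, 114, 112.
tape 1: place 579 GB, 221 GB left
tape 2: place 571 GB, 229 GB left
tape 3: place 520 GB, 280 GB left
tape 4: place 462 GB, 338 GB left
tape 5: place 457 GB, 343 GB left
tape 6: place 442 GB, 358 GB left
tape 7: place 437 GB, 363 GB left
tape 8: place 416 GB, 384 GB left
tape 1: place 218 GB, 3 GB left
tape 2: place 217 GB, 12 GB left
tape 3: place 214 GB, 66 GB left
tape 4: place 199 GB, 139 GB left
tape 5: place 164 GB, 179 GB left
tape 5: place 161 GB, 18 GB left
tape 6: place 143 GB, 215 GB left
tape 4: place 117 GB, 22 GB left
tape 6: place 114 GB, 101 GB left
tape 7: place 112 GB, 251 GB left

8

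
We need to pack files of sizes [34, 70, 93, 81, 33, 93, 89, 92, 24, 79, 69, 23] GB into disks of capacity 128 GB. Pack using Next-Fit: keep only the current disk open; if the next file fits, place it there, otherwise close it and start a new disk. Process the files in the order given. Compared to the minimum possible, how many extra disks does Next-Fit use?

0

Next-Fit: [34,70] [93] [81,33] [93] [89] [92,24] [79] [69,23] → 8 disks.
8 files exceed 64 GB (half the capacity), and no two of those can share a disk, so at least 8 disks are needed.
So 8 is already optimal.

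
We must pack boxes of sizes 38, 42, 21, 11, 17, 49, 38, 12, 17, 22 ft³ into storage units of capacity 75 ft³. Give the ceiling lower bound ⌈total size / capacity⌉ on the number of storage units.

Total size = 38 + 42 + 21 + 11 + 17 + 49 + 38 + 12 + 17 + 22 = 267 ft³.
⌈267 / 75⌉ = 4.

4 storage units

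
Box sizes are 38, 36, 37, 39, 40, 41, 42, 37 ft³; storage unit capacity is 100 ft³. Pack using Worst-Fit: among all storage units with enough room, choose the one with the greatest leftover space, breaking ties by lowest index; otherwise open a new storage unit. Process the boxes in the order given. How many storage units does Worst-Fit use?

Put 38 ft³ in storage unit 1; 62 ft³ remain.
Put 36 ft³ in storage unit 1; 26 ft³ remain.
Put 37 ft³ in storage unit 2; 63 ft³ remain.
Put 39 ft³ in storage unit 2; 24 ft³ remain.
Put 40 ft³ in storage unit 3; 60 ft³ remain.
Put 41 ft³ in storage unit 3; 19 ft³ remain.
Put 42 ft³ in storage unit 4; 58 ft³ remain.
Put 37 ft³ in storage unit 4; 21 ft³ remain.
Final storage units: [38,36] [37,39] [40,41] [42,37].

4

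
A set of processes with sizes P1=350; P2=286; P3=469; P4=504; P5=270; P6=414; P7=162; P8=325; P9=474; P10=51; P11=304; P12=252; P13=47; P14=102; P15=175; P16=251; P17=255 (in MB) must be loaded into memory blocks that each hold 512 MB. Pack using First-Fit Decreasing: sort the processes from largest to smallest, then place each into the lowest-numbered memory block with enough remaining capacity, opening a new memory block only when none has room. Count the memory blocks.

11 memory blocks

Sorted descending: 504, 474, 469, 414, 350, 325, 304, 286, 270, 255, 252, 251, 175, 162, 102, 51, 47.
memory block 1: place 504 MB, 8 MB left
memory block 2: place 474 MB, 38 MB left
memory block 3: place 469 MB, 43 MB left
memory block 4: place 414 MB, 98 MB left
memory block 5: place 350 MB, 162 MB left
memory block 6: place 325 MB, 187 MB left
memory block 7: place 304 MB, 208 MB left
memory block 8: place 286 MB, 226 MB left
memory block 9: place 270 MB, 242 MB left
memory block 10: place 255 MB, 257 MB left
memory block 10: place 252 MB, 5 MB left
memory block 11: place 251 MB, 261 MB left
memory block 6: place 175 MB, 12 MB left
memory block 5: place 162 MB, 0 MB left
memory block 7: place 102 MB, 106 MB left
memory block 4: place 51 MB, 47 MB left
memory block 4: place 47 MB, 0 MB left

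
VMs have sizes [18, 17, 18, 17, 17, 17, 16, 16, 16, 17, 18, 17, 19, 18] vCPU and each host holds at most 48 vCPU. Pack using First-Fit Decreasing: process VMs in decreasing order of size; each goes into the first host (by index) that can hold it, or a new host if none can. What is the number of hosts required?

Sorted descending: 19, 18, 18, 18, 18, 17, 17, 17, 17, 17, 17, 16, 16, 16.
Put 19 vCPU in host 1; 29 vCPU remain.
Put 18 vCPU in host 1; 11 vCPU remain.
Put 18 vCPU in host 2; 30 vCPU remain.
Put 18 vCPU in host 2; 12 vCPU remain.
Put 18 vCPU in host 3; 30 vCPU remain.
Put 17 vCPU in host 3; 13 vCPU remain.
Put 17 vCPU in host 4; 31 vCPU remain.
Put 17 vCPU in host 4; 14 vCPU remain.
Put 17 vCPU in host 5; 31 vCPU remain.
Put 17 vCPU in host 5; 14 vCPU remain.
Put 17 vCPU in host 6; 31 vCPU remain.
Put 16 vCPU in host 6; 15 vCPU remain.
Put 16 vCPU in host 7; 32 vCPU remain.
Put 16 vCPU in host 7; 16 vCPU remain.
Final hosts: [19,18] [18,18] [18,17] [17,17] [17,17] [17,16] [16,16].

7 hosts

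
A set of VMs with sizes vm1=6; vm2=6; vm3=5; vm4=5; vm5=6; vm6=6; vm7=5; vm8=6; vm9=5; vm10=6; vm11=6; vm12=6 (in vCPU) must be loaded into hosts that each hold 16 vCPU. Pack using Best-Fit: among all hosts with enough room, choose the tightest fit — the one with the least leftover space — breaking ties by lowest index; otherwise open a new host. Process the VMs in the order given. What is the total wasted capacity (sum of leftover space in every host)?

12

host 1: place vm1 (6 vCPU), 10 vCPU left
host 1: place vm2 (6 vCPU), 4 vCPU left
host 2: place vm3 (5 vCPU), 11 vCPU left
host 2: place vm4 (5 vCPU), 6 vCPU left
host 2: place vm5 (6 vCPU), 0 vCPU left
host 3: place vm6 (6 vCPU), 10 vCPU left
host 3: place vm7 (5 vCPU), 5 vCPU left
host 4: place vm8 (6 vCPU), 10 vCPU left
host 3: place vm9 (5 vCPU), 0 vCPU left
host 4: place vm10 (6 vCPU), 4 vCPU left
host 5: place vm11 (6 vCPU), 10 vCPU left
host 5: place vm12 (6 vCPU), 4 vCPU left
5 hosts × 16 vCPU = 80 vCPU; used 68 vCPU; unused 12 vCPU.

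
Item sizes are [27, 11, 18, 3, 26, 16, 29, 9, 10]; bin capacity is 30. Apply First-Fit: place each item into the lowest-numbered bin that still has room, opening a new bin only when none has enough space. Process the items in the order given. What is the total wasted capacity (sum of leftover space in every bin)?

Put 27 in bin 1; 3 remain.
Put 11 in bin 2; 19 remain.
Put 18 in bin 2; 1 remain.
Put 3 in bin 1; 0 remain.
Put 26 in bin 3; 4 remain.
Put 16 in bin 4; 14 remain.
Put 29 in bin 5; 1 remain.
Put 9 in bin 4; 5 remain.
Put 10 in bin 6; 20 remain.
6 bins × 30 = 180; used 149; unused 31.

31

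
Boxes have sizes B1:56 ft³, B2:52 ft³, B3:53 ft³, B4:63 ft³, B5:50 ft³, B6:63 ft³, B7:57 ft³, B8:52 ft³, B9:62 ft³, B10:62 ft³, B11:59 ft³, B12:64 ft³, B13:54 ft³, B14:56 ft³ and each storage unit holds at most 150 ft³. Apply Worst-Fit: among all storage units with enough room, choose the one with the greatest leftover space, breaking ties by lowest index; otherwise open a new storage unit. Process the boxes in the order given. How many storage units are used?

7

B1 (56 ft³) → storage unit 1 (remaining 94 ft³)
B2 (52 ft³) → storage unit 1 (remaining 42 ft³)
B3 (53 ft³) → storage unit 2 (remaining 97 ft³)
B4 (63 ft³) → storage unit 2 (remaining 34 ft³)
B5 (50 ft³) → storage unit 3 (remaining 100 ft³)
B6 (63 ft³) → storage unit 3 (remaining 37 ft³)
B7 (57 ft³) → storage unit 4 (remaining 93 ft³)
B8 (52 ft³) → storage unit 4 (remaining 41 ft³)
B9 (62 ft³) → storage unit 5 (remaining 88 ft³)
B10 (62 ft³) → storage unit 5 (remaining 26 ft³)
B11 (59 ft³) → storage unit 6 (remaining 91 ft³)
B12 (64 ft³) → storage unit 6 (remaining 27 ft³)
B13 (54 ft³) → storage unit 7 (remaining 96 ft³)
B14 (56 ft³) → storage unit 7 (remaining 40 ft³)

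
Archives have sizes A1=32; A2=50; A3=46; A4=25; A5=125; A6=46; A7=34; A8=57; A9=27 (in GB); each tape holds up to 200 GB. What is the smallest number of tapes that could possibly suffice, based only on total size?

3

Total size = 32 + 50 + 46 + 25 + 125 + 46 + 34 + 57 + 27 = 442 GB.
⌈442 / 200⌉ = 3.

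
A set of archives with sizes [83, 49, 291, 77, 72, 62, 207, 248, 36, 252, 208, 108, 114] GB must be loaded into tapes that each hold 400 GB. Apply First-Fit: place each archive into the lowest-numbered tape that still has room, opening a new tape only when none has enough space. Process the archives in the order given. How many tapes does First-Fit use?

Put 83 GB in tape 1; 317 GB remain.
Put 49 GB in tape 1; 268 GB remain.
Put 291 GB in tape 2; 109 GB remain.
Put 77 GB in tape 1; 191 GB remain.
Put 72 GB in tape 1; 119 GB remain.
Put 62 GB in tape 1; 57 GB remain.
Put 207 GB in tape 3; 193 GB remain.
Put 248 GB in tape 4; 152 GB remain.
Put 36 GB in tape 1; 21 GB remain.
Put 252 GB in tape 5; 148 GB remain.
Put 208 GB in tape 6; 192 GB remain.
Put 108 GB in tape 2; 1 GB remain.
Put 114 GB in tape 3; 79 GB remain.
Final tapes: [83,49,77,72,62,36] [291,108] [207,114] [248] [252] [208].

6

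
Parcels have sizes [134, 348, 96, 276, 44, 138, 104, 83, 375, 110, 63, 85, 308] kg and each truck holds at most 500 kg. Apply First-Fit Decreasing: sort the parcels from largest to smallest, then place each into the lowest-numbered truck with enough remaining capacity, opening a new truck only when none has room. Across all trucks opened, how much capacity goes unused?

Sorted descending: 375, 348, 308, 276, 138, 134, 110, 104, 96, 85, 83, 63, 44.
truck 1: place 375 kg, 125 kg left
truck 2: place 348 kg, 152 kg left
truck 3: place 308 kg, 192 kg left
truck 4: place 276 kg, 224 kg left
truck 2: place 138 kg, 14 kg left
truck 3: place 134 kg, 58 kg left
truck 1: place 110 kg, 15 kg left
truck 4: place 104 kg, 120 kg left
truck 4: place 96 kg, 24 kg left
truck 5: place 85 kg, 415 kg left
truck 5: place 83 kg, 332 kg left
truck 5: place 63 kg, 269 kg left
truck 3: place 44 kg, 14 kg left
5 trucks × 500 kg = 2500 kg; used 2164 kg; unused 336 kg.

336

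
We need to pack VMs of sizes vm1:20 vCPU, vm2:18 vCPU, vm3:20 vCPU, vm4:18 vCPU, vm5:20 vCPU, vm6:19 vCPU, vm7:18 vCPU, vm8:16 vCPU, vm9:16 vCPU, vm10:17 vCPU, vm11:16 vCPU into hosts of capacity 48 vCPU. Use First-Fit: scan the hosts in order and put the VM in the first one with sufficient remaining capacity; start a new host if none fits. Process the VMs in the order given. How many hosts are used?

6 hosts

host 1: place vm1 (20 vCPU), 28 vCPU left
host 1: place vm2 (18 vCPU), 10 vCPU left
host 2: place vm3 (20 vCPU), 28 vCPU left
host 2: place vm4 (18 vCPU), 10 vCPU left
host 3: place vm5 (20 vCPU), 28 vCPU left
host 3: place vm6 (19 vCPU), 9 vCPU left
host 4: place vm7 (18 vCPU), 30 vCPU left
host 4: place vm8 (16 vCPU), 14 vCPU left
host 5: place vm9 (16 vCPU), 32 vCPU left
host 5: place vm10 (17 vCPU), 15 vCPU left
host 6: place vm11 (16 vCPU), 32 vCPU left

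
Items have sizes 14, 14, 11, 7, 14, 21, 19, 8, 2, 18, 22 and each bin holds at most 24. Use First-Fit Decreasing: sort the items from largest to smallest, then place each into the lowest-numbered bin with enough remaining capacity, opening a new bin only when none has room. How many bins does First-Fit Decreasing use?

Sorted descending: 22, 21, 19, 18, 14, 14, 14, 11, 8, 7, 2.
22 → bin 1 (remaining 2)
21 → bin 2 (remaining 3)
19 → bin 3 (remaining 5)
18 → bin 4 (remaining 6)
14 → bin 5 (remaining 10)
14 → bin 6 (remaining 10)
14 → bin 7 (remaining 10)
11 → bin 8 (remaining 13)
8 → bin 5 (remaining 2)
7 → bin 6 (remaining 3)
2 → bin 1 (remaining 0)

8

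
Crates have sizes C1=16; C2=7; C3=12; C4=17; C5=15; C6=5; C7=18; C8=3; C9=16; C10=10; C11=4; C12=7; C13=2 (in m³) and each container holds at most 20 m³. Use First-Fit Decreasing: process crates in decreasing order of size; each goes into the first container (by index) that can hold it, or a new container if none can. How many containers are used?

7 containers

Sorted descending: 18, 17, 16, 16, 15, 12, 10, 7, 7, 5, 4, 3, 2.
18 m³ → container 1 (remaining 2 m³)
17 m³ → container 2 (remaining 3 m³)
16 m³ → container 3 (remaining 4 m³)
16 m³ → container 4 (remaining 4 m³)
15 m³ → container 5 (remaining 5 m³)
12 m³ → container 6 (remaining 8 m³)
10 m³ → container 7 (remaining 10 m³)
7 m³ → container 6 (remaining 1 m³)
7 m³ → container 7 (remaining 3 m³)
5 m³ → container 5 (remaining 0 m³)
4 m³ → container 3 (remaining 0 m³)
3 m³ → container 2 (remaining 0 m³)
2 m³ → container 1 (remaining 0 m³)
Final containers: [18,2] [17,3] [16,4] [16] [15,5] [12,7] [10,7].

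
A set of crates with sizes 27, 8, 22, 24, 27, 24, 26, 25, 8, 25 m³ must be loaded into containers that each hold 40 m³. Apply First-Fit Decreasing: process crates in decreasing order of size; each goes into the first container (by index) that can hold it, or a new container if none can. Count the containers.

8

Sorted descending: 27, 27, 26, 25, 25, 24, 24, 22, 8, 8.
container 1: place 27 m³, 13 m³ left
container 2: place 27 m³, 13 m³ left
container 3: place 26 m³, 14 m³ left
container 4: place 25 m³, 15 m³ left
container 5: place 25 m³, 15 m³ left
container 6: place 24 m³, 16 m³ left
container 7: place 24 m³, 16 m³ left
container 8: place 22 m³, 18 m³ left
container 1: place 8 m³, 5 m³ left
container 2: place 8 m³, 5 m³ left
Final containers: [27,8] [27,8] [26] [25] [25] [24] [24] [22].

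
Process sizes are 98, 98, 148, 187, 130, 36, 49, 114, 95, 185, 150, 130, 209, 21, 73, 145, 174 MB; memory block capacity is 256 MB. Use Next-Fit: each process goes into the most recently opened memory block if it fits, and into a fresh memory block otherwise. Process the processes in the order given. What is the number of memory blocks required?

98 MB → memory block 1 (remaining 158 MB)
98 MB → memory block 1 (remaining 60 MB)
148 MB → memory block 2 (remaining 108 MB)
187 MB → memory block 3 (remaining 69 MB)
130 MB → memory block 4 (remaining 126 MB)
36 MB → memory block 4 (remaining 90 MB)
49 MB → memory block 4 (remaining 41 MB)
114 MB → memory block 5 (remaining 142 MB)
95 MB → memory block 5 (remaining 47 MB)
185 MB → memory block 6 (remaining 71 MB)
150 MB → memory block 7 (remaining 106 MB)
130 MB → memory block 8 (remaining 126 MB)
209 MB → memory block 9 (remaining 47 MB)
21 MB → memory block 9 (remaining 26 MB)
73 MB → memory block 10 (remaining 183 MB)
145 MB → memory block 10 (remaining 38 MB)
174 MB → memory block 11 (remaining 82 MB)

11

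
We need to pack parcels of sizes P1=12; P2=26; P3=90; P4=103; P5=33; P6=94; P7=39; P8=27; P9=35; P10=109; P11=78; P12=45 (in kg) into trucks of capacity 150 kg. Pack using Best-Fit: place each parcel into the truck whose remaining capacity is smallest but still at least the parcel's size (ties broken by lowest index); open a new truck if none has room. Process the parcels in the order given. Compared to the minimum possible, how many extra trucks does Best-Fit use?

1

Best-Fit: [12,26,90] [103,33] [94,39] [27,35,78] [109] [45] → 6 trucks.
Total size 691 kg; any packing needs at least ⌈691/150⌉ = 5 trucks.
An optimal packing achieves that bound: [109,39] [103,45] [94,35,12] [90,33,27] [78,26] → 5 trucks.
Excess: 6 − 5 = 1.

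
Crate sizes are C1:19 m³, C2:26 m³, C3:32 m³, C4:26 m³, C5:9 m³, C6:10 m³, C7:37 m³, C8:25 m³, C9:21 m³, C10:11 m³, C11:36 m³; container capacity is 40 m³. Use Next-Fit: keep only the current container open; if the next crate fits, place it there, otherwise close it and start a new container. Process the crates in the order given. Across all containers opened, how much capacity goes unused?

container 1: place C1 (19 m³), 21 m³ left
container 2: place C2 (26 m³), 14 m³ left
container 3: place C3 (32 m³), 8 m³ left
container 4: place C4 (26 m³), 14 m³ left
container 4: place C5 (9 m³), 5 m³ left
container 5: place C6 (10 m³), 30 m³ left
container 6: place C7 (37 m³), 3 m³ left
container 7: place C8 (25 m³), 15 m³ left
container 8: place C9 (21 m³), 19 m³ left
container 8: place C10 (11 m³), 8 m³ left
container 9: place C11 (36 m³), 4 m³ left
9 containers × 40 m³ = 360 m³; used 252 m³; unused 108 m³.

108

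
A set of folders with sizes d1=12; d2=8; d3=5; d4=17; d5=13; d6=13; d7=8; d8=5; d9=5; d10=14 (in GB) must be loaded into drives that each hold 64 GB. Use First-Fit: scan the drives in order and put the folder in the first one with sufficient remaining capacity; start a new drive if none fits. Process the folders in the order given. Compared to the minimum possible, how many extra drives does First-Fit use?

0

First-Fit: [12,8,5,17,13,8] [13,5,5,14] → 2 drives.
Total size 100 GB; any packing needs at least ⌈100/64⌉ = 2 drives.
So 2 is already optimal.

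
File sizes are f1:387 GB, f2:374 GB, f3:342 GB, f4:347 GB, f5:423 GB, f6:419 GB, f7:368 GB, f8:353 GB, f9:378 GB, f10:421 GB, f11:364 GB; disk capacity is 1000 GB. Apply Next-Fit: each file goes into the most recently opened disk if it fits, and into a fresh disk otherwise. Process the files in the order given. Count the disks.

6 disks

f1 (387 GB) → disk 1 (remaining 613 GB)
f2 (374 GB) → disk 1 (remaining 239 GB)
f3 (342 GB) → disk 2 (remaining 658 GB)
f4 (347 GB) → disk 2 (remaining 311 GB)
f5 (423 GB) → disk 3 (remaining 577 GB)
f6 (419 GB) → disk 3 (remaining 158 GB)
f7 (368 GB) → disk 4 (remaining 632 GB)
f8 (353 GB) → disk 4 (remaining 279 GB)
f9 (378 GB) → disk 5 (remaining 622 GB)
f10 (421 GB) → disk 5 (remaining 201 GB)
f11 (364 GB) → disk 6 (remaining 636 GB)
Final disks: [387,374] [342,347] [423,419] [368,353] [378,421] [364].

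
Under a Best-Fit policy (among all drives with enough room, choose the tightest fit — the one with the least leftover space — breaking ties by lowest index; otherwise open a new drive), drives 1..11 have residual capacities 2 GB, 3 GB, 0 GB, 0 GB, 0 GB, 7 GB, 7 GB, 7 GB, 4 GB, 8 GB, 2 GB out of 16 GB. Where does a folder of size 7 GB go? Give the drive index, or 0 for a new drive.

Drives with room: drive 6 (7 GB), drive 7 (7 GB), drive 8 (7 GB), drive 10 (8 GB).
Tightest fit is drive 6 with 7 GB free.

6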